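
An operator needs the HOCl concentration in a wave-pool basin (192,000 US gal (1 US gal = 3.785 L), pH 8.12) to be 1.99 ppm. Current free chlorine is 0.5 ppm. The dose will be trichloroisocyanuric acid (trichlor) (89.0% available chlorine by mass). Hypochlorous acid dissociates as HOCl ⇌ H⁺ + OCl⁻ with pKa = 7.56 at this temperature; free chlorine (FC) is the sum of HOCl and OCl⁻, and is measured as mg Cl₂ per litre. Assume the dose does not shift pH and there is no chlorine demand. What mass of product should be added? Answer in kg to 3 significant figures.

Volume: 192,000 US gal × 3.785 L/gal = 726,720 L.
[OCl⁻]/[HOCl] = 10^(pH − pKa) = 10^(8.12 − 7.56) = 3.631; fraction as HOCl = 1/(1 + 3.631) = 0.2159.
Free chlorine required for 1.99 ppm HOCl: 1.99 / 0.2159 = 9.215 ppm.
FC to add: 9.215 − 0.5 = 8.715 mg/L as Cl₂.
Cl₂ equivalent: 8.715 mg/L × 726,720 L = 6334 g.
Product at 89.0% available Cl: 6334 / 0.89 = 7116 g.

7.12 kg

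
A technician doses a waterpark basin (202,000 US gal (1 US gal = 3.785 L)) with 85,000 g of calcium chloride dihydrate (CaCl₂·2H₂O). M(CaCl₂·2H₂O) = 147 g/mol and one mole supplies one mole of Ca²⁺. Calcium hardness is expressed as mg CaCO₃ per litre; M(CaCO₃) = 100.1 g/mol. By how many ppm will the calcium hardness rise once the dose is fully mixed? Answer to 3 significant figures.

Volume: 202,000 US gal × 3.785 L/gal = 764,570 L.
Moles of Ca²⁺: 85,000 g ÷ 147 g/mol = 578.2 mol.
As CaCO₃: 578.2 mol × 100.1 g/mol = 57,880 g.
Rise: 57,880 g / 764,570 L × 1000 = 75.7 mg/L.

75.7 ppm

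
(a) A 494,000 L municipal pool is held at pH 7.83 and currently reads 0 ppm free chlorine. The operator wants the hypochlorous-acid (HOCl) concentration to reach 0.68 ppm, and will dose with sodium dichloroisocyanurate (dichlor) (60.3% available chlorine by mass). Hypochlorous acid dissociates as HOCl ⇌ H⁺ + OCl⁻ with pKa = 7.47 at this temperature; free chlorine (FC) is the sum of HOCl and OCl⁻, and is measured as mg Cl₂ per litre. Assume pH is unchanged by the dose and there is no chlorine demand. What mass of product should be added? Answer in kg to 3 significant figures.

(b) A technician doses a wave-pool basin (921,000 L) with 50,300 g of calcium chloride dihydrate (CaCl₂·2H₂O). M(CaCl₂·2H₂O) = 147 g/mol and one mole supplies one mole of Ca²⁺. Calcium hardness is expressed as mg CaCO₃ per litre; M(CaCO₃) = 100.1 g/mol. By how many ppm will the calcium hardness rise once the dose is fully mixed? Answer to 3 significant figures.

(a) 1.83 kg; (b) 37.2 ppm

(a) [OCl⁻]/[HOCl] = 10^(pH − pKa) = 10^(7.83 − 7.47) = 2.291; fraction as HOCl = 1/(1 + 2.291) = 0.3039.
(a) Free chlorine required for 0.68 ppm HOCl: 0.68 / 0.3039 = 2.238 ppm.
(a) FC to add: 2.238 − 0 = 2.238 mg/L as Cl₂.
(a) Cl₂ equivalent: 2.238 mg/L × 494,000 L = 1105 g.
(a) Product at 60.3% available Cl: 1105 / 0.603 = 1833 g.

(b) Moles of Ca²⁺: 50,300 g ÷ 147 g/mol = 342.2 mol.
(b) As CaCO₃: 342.2 mol × 100.1 g/mol = 34,250 g.
(b) Rise: 34,250 g / 921,000 L × 1000 = 37.19 mg/L.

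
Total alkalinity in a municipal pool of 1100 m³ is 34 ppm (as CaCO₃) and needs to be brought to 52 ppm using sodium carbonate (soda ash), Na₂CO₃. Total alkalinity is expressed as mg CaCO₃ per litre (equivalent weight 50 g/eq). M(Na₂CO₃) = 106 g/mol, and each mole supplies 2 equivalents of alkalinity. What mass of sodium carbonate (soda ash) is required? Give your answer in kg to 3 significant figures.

Volume: 1100 m³ = 1,100,000 L.
Alkalinity to add: (52 − 34) = 18 mg/L as CaCO₃ × 1,100,000 L = 19,800 g as CaCO₃.
Equivalents: 19,800 g ÷ 50 g/eq = 396 eq.
Each mole of Na₂CO₃ supplies 2 eq, so 396 / 2 = 198 mol.
Mass: 198 mol × 106 g/mol = 20,990 g.

21.0 kg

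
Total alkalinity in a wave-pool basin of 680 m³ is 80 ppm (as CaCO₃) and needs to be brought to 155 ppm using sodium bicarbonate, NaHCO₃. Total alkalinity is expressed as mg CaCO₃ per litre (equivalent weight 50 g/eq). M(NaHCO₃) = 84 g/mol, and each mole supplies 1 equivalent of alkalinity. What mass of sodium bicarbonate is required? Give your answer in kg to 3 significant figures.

Volume: 680 m³ = 680,000 L.
Alkalinity to add: (155 − 80) = 75 mg/L as CaCO₃ × 680,000 L = 51,000 g as CaCO₃.
Equivalents: 51,000 g ÷ 50 g/eq = 1020 eq.
NaHCO₃ supplies 1 eq per mole → 1020 mol.
Mass: 1020 mol × 84 g/mol = 85,680 g.

85.7 kg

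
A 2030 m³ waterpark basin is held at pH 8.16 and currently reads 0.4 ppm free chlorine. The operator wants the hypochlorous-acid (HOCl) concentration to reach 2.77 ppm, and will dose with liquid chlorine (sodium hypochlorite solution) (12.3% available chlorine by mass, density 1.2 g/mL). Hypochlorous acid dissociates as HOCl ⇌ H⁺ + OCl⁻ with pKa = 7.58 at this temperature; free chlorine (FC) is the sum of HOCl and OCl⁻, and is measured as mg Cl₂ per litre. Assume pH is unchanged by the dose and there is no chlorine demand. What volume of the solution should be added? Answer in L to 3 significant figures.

Volume: 2030 m³ = 2,030,000 L.
[OCl⁻]/[HOCl] = 10^(pH − pKa) = 10^(8.16 − 7.58) = 3.802; fraction as HOCl = 1/(1 + 3.802) = 0.2083.
Free chlorine required for 2.77 ppm HOCl: 2.77 / 0.2083 = 13.3 ppm.
FC to add: 13.3 − 0.4 = 12.9 mg/L as Cl₂.
Cl₂ equivalent: 12.9 mg/L × 2,030,000 L = 26,190 g.
Product at 12.3% available Cl: 26,190 / 0.123 = 212,900 g.
Volume: 212,900 g ÷ 1.2 g/mL = 177,400 mL.

177 L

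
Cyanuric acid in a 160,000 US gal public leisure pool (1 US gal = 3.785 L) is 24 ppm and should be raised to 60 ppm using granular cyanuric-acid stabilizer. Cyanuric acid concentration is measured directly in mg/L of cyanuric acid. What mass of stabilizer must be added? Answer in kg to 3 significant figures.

21.8 kg

Volume: 160,000 US gal × 3.785 L/gal = 605,600 L.
CYA to add: (60 − 24) = 36 mg/L × 605,600 L = 21,800 g cyanuric acid.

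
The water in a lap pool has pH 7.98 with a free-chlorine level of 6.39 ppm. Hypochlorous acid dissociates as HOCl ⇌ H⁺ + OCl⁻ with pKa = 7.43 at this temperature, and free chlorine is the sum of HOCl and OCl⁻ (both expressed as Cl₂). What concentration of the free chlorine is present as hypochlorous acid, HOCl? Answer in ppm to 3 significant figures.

[OCl⁻]/[HOCl] = 10^(pH − pKa) = 10^(7.98 − 7.43) = 10^0.55 = 3.548.
Fraction as HOCl = 1 / (1 + 3.548) = 0.2199.
HOCl = 0.2199 × 6.39 ppm = 1.405 ppm.

1.40 ppm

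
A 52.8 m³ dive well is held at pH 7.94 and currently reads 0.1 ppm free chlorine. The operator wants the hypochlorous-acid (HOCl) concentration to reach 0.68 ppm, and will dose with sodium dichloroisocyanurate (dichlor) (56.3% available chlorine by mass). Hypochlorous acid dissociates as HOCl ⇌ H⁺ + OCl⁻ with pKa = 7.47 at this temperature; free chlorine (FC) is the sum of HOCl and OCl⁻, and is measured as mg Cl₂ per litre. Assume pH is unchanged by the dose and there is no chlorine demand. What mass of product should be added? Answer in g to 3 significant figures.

Volume: 52.8 m³ = 52,800 L.
[OCl⁻]/[HOCl] = 10^(pH − pKa) = 10^(7.94 − 7.47) = 2.951; fraction as HOCl = 1/(1 + 2.951) = 0.2531.
Free chlorine required for 0.68 ppm HOCl: 0.68 / 0.2531 = 2.687 ppm.
FC to add: 2.687 − 0.1 = 2.587 mg/L as Cl₂.
Cl₂ equivalent: 2.587 mg/L × 52,800 L = 136.6 g.
Product at 56.3% available Cl: 136.6 / 0.563 = 242.6 g.

243 g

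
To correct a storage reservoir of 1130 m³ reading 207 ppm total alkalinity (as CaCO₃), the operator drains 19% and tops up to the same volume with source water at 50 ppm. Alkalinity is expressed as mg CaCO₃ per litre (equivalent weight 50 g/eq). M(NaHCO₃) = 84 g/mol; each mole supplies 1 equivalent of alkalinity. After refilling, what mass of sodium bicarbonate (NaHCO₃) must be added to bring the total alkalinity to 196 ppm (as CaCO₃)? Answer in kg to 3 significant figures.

35.7 kg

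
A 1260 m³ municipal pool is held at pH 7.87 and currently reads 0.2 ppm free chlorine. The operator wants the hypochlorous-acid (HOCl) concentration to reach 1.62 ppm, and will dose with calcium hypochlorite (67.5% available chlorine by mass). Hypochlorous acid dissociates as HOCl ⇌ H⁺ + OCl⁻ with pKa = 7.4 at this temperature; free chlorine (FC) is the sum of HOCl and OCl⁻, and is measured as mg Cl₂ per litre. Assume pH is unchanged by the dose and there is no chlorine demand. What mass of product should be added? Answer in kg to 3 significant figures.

11.6 kg

Volume: 1260 m³ = 1,260,000 L.
[OCl⁻]/[HOCl] = 10^(pH − pKa) = 10^(7.87 − 7.4) = 2.951; fraction as HOCl = 1/(1 + 2.951) = 0.2531.
Free chlorine required for 1.62 ppm HOCl: 1.62 / 0.2531 = 6.401 ppm.
FC to add: 6.401 − 0.2 = 6.201 mg/L as Cl₂.
Cl₂ equivalent: 6.201 mg/L × 1,260,000 L = 7813 g.
Product at 67.5% available Cl: 7813 / 0.675 = 11,580 g.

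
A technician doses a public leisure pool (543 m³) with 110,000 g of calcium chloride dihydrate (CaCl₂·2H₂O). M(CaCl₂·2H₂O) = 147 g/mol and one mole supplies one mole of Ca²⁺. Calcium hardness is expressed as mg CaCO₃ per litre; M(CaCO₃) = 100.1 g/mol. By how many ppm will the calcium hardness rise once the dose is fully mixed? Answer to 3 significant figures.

Volume: 543 m³ = 543,000 L.
Moles of Ca²⁺: 110,000 g ÷ 147 g/mol = 748.3 mol.
As CaCO₃: 748.3 mol × 100.1 g/mol = 74,900 g.
Rise: 74,900 g / 543,000 L × 1000 = 137.9 mg/L.

138 ppm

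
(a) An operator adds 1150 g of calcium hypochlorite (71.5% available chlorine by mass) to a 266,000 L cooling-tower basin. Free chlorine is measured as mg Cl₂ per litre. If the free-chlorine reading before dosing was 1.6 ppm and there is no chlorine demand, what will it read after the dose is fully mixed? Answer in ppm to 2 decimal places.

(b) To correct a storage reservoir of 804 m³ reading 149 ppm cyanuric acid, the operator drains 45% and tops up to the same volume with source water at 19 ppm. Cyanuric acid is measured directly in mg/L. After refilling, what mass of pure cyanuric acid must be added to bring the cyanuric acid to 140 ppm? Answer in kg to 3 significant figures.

(a) Available chlorine delivered: 1150 g × 0.715 = 822.2 g as Cl₂.
(a) Concentration rise: 822.2 g / 266,000 L = 3.091 mg/L = 3.09 ppm.
(a) Final FC: 1.6 + 3.09 = 4.69 ppm.

(b) Volume: 804 m³ = 804,000 L.
(b) After draining 45% and refilling: 149 × 0.55 + 19 × 0.45 = 90.5 ppm.
(b) Deficit to target: 140 − 90.5 = 49.5 mg/L.
(b) Mass: 49.5 mg/L × 804,000 L = 39,800 g cyanuric acid.

(a) 4.69 ppm; (b) 39.8 kg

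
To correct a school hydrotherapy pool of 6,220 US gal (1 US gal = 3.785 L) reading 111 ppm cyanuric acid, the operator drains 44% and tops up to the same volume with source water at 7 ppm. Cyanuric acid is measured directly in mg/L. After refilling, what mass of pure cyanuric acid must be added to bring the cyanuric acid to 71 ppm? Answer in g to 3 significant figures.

136 g

Volume: 6,220 US gal × 3.785 L/gal = 23,543 L.
After draining 44% and refilling: 111 × 0.56 + 7 × 0.44 = 65.24 ppm.
Deficit to target: 71 − 65.24 = 5.76 mg/L.
Mass: 5.76 mg/L × 23,543 L = 135.6 g cyanuric acid.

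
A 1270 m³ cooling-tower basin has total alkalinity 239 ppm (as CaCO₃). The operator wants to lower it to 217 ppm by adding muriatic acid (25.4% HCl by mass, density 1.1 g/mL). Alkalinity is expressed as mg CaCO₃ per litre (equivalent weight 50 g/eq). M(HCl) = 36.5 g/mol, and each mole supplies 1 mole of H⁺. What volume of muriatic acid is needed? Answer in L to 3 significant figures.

73.0 L

Volume: 1270 m³ = 1,270,000 L.
Alkalinity to neutralize: (239 − 217) = 22 mg/L as CaCO₃ × 1,270,000 L = 27,940 g as CaCO₃.
Equivalents of H⁺ required: 27,940 ÷ 50 g/eq = 558.8 eq = 558.8 mol HCl.
Mass of HCl: 558.8 × 36.5 = 20,400 g.
Mass of 25.4% solution: 20,400 / 0.254 = 80,300 g.
Volume: 80,300 g ÷ 1.1 g/mL = 73,000 mL.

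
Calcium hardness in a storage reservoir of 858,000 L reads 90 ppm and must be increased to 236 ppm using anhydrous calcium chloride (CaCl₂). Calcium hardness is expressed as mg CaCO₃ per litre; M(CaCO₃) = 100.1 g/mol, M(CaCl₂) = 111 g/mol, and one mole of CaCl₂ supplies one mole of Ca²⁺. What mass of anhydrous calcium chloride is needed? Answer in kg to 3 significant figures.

139 kg

Hardness to add: (236 − 90) = 146 mg/L as CaCO₃ × 858,000 L = 125,300 g as CaCO₃.
Moles of Ca²⁺ (1 mol Ca²⁺ ≡ 1 mol CaCO₃): 125,300 / 100.1 g/mol = 1251 mol.
Mass of CaCl₂: 1251 × 111 = 138,900 g.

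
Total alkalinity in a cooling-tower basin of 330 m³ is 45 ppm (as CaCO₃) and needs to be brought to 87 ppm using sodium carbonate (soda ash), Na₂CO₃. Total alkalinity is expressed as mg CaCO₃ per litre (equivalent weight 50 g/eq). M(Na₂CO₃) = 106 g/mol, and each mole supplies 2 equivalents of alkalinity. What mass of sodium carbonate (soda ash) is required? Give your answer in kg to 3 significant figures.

Volume: 330 m³ = 330,000 L.
Alkalinity to add: (87 − 45) = 42 mg/L as CaCO₃ × 330,000 L = 13,860 g as CaCO₃.
Equivalents: 13,860 g ÷ 50 g/eq = 277.2 eq.
Each mole of Na₂CO₃ supplies 2 eq, so 277.2 / 2 = 138.6 mol.
Mass: 138.6 mol × 106 g/mol = 14,690 g.

14.7 kg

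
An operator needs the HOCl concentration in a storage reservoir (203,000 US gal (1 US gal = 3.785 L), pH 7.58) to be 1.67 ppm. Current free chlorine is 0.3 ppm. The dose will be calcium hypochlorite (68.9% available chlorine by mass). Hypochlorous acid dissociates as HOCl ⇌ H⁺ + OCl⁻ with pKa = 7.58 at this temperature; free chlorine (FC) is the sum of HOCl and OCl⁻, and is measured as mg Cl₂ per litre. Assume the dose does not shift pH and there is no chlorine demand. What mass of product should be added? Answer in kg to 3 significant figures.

Volume: 203,000 US gal × 3.785 L/gal = 768,355 L.
[OCl⁻]/[HOCl] = 10^(pH − pKa) = 10^(7.58 − 7.58) = 1; fraction as HOCl = 1/(1 + 1) = 0.5.
Free chlorine required for 1.67 ppm HOCl: 1.67 / 0.5 = 3.34 ppm.
FC to add: 3.34 − 0.3 = 3.04 mg/L as Cl₂.
Cl₂ equivalent: 3.04 mg/L × 768,355 L = 2336 g.
Product at 68.9% available Cl: 2336 / 0.689 = 3390 g.

3.39 kg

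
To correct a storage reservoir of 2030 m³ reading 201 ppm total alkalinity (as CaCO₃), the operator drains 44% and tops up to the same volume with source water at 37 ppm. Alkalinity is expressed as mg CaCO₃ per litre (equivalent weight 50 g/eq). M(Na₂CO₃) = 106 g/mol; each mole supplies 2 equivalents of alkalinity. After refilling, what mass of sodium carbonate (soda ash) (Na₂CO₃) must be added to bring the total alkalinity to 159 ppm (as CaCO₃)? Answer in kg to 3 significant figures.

Volume: 2030 m³ = 2,030,000 L.
After draining 44% and refilling: 201 × 0.56 + 37 × 0.44 = 128.84 ppm.
Deficit to target: 159 − 128.84 = 30.16 mg/L.
As CaCO₃: 30.16 mg/L × 2,030,000 L = 61,220 g; ÷ 50 g/eq ÷ 2 = 612.2 mol Na₂CO₃.
Mass: 612.2 × 106 = 64,900 g.

64.9 kg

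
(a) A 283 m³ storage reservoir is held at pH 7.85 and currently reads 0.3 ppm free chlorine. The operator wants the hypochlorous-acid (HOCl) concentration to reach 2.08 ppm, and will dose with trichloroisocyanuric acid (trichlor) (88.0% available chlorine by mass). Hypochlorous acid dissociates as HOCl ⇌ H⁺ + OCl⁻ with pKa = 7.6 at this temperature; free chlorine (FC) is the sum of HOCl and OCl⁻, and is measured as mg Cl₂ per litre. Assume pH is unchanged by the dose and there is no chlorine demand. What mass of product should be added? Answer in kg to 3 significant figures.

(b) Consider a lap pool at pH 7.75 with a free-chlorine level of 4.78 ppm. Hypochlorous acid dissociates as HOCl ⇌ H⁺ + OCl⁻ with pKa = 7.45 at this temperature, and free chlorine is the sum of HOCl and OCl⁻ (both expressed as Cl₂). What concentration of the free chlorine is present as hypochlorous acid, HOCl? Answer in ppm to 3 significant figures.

(a) Volume: 283 m³ = 283,000 L.
(a) [OCl⁻]/[HOCl] = 10^(pH − pKa) = 10^(7.85 − 7.6) = 1.778; fraction as HOCl = 1/(1 + 1.778) = 0.3599.
(a) Free chlorine required for 2.08 ppm HOCl: 2.08 / 0.3599 = 5.779 ppm.
(a) FC to add: 5.779 − 0.3 = 5.479 mg/L as Cl₂.
(a) Cl₂ equivalent: 5.479 mg/L × 283,000 L = 1551 g.
(a) Product at 88.0% available Cl: 1551 / 0.88 = 1762 g.

(b) [OCl⁻]/[HOCl] = 10^(pH − pKa) = 10^(7.75 − 7.45) = 10^0.30 = 1.995.
(b) Fraction as HOCl = 1 / (1 + 1.995) = 0.3339.
(b) HOCl = 0.3339 × 4.78 ppm = 1.596 ppm.

(a) 1.76 kg; (b) 1.60 ppm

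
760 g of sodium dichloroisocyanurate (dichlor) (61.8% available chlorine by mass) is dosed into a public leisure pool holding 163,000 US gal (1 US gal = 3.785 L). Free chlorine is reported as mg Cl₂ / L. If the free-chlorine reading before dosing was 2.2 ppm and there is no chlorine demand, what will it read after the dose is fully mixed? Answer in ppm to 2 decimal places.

2.96 ppm

Volume: 163,000 US gal × 3.785 L/gal = 616,955 L.
Available chlorine delivered: 760 g × 0.618 = 469.7 g as Cl₂.
Concentration rise: 469.7 g / 616,955 L = 0.7613 mg/L = 0.76 ppm.
Final FC: 2.2 + 0.76 = 2.96 ppm.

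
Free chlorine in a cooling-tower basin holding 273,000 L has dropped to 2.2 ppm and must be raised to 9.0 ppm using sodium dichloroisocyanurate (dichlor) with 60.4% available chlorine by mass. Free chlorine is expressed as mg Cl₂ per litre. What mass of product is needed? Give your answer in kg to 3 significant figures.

Chlorine deficit: 9.0 − 2.2 = 6.8 ppm = 6.8 mg/L as Cl₂.
Cl₂ equivalent needed: 6.8 mg/L × 273,000 L = 1,856,000 mg = 1856 g.
Product at 60.4% available chlorine: 1856 / 0.604 = 3074 g.

3.07 kg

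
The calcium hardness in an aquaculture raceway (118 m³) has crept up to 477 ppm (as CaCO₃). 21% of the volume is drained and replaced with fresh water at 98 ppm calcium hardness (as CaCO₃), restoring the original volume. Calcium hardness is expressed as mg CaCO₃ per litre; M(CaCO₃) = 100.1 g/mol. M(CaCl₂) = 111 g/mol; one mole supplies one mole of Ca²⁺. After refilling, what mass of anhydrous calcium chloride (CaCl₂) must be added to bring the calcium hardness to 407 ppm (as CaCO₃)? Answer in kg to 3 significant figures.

1.25 kg

Volume: 118 m³ = 118,000 L.
After draining 21% and refilling: 477 × 0.79 + 98 × 0.21 = 397.41 ppm.
Deficit to target: 407 − 397.41 = 9.59 mg/L.
As CaCO₃: 9.59 mg/L × 118,000 L = 1132 g; ÷ 100.1 = 11.3 mol Ca²⁺.
Mass: 11.3 × 111 = 1255 g.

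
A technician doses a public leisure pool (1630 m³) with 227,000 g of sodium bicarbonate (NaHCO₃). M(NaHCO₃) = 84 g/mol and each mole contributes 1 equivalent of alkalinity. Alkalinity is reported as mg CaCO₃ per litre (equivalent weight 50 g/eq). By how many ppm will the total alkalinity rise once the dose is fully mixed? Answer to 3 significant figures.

82.9 ppm

Volume: 1630 m³ = 1,630,000 L.
Moles of NaHCO₃: 227,000 g ÷ 84 g/mol = 2702 mol → 2702 eq of alkalinity.
As CaCO₃: 2702 eq × 50 g/eq = 135,100 g.
Rise: 135,100 g / 1,630,000 L × 1000 = 82.9 mg/L.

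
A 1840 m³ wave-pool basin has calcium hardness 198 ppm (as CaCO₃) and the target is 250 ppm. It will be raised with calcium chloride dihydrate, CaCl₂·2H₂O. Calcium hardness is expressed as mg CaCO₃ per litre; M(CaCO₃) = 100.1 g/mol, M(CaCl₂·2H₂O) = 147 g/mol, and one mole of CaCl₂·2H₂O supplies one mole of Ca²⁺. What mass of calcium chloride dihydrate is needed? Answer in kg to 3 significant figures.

141 kg

Volume: 1840 m³ = 1,840,000 L.
Hardness to add: (250 − 198) = 52 mg/L as CaCO₃ × 1,840,000 L = 95,680 g as CaCO₃.
Moles of Ca²⁺ (1 mol Ca²⁺ ≡ 1 mol CaCO₃): 95,680 / 100.1 g/mol = 955.8 mol.
Mass of CaCl₂·2H₂O: 955.8 × 147 = 140,500 g.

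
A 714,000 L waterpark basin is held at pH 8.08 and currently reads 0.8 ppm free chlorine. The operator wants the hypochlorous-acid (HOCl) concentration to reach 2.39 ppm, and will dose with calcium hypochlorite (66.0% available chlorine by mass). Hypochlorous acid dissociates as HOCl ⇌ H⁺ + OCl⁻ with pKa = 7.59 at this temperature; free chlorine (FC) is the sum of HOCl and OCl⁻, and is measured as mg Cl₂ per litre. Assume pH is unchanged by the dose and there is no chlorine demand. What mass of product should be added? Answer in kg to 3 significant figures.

9.71 kg

[OCl⁻]/[HOCl] = 10^(pH − pKa) = 10^(8.08 − 7.59) = 3.09; fraction as HOCl = 1/(1 + 3.09) = 0.2445.
Free chlorine required for 2.39 ppm HOCl: 2.39 / 0.2445 = 9.776 ppm.
FC to add: 9.776 − 0.8 = 8.976 mg/L as Cl₂.
Cl₂ equivalent: 8.976 mg/L × 714,000 L = 6409 g.
Product at 66.0% available Cl: 6409 / 0.66 = 9710 g.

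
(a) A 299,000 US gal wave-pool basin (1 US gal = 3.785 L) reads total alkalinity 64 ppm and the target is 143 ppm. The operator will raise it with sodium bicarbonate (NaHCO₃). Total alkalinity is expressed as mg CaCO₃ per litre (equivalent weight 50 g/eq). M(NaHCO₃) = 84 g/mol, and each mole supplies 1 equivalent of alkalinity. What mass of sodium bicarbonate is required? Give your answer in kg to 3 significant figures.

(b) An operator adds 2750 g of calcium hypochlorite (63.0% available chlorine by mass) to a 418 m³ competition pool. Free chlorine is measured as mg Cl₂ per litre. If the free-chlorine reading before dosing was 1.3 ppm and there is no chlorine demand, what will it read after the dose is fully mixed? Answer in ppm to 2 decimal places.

(a) 150 kg; (b) 5.44 ppm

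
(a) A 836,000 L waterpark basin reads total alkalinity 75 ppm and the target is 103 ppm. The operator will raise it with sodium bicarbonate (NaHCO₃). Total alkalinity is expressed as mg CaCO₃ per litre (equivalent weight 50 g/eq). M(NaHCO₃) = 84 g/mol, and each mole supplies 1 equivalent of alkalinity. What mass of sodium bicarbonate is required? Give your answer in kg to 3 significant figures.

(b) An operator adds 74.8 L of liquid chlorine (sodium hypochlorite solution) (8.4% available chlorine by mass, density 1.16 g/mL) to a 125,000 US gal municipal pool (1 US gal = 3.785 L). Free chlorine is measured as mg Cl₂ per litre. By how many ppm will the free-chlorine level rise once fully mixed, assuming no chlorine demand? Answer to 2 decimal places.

(a) Alkalinity to add: (103 − 75) = 28 mg/L as CaCO₃ × 836,000 L = 23,410 g as CaCO₃.
(a) Equivalents: 23,410 g ÷ 50 g/eq = 468.2 eq.
(a) NaHCO₃ supplies 1 eq per mole → 468.2 mol.
(a) Mass: 468.2 mol × 84 g/mol = 39,330 g.

(b) Volume: 125,000 US gal × 3.785 L/gal = 473,125 L.
(b) Mass of solution: 74.8 L × 1000 mL/L × 1.16 g/mL = 86,770 g.
(b) Available chlorine delivered: 86,770 g × 0.084 = 7289 g as Cl₂.
(b) Concentration rise: 7289 g / 473,125 L = 15.41 mg/L = 15.41 ppm.

(a) 39.3 kg; (b) 15.41 ppm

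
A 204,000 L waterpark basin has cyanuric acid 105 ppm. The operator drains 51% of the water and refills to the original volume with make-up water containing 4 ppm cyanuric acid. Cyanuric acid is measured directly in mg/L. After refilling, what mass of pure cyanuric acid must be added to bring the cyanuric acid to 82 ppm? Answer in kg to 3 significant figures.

5.82 kg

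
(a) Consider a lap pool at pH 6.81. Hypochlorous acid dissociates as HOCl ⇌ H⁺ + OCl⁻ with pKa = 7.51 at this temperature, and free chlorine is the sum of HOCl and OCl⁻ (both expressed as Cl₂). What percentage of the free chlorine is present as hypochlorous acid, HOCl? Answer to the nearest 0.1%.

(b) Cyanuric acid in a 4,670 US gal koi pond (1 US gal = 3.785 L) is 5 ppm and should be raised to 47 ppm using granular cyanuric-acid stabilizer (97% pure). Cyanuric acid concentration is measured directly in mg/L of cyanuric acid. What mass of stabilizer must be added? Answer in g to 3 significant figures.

(a) [OCl⁻]/[HOCl] = 10^(pH − pKa) = 10^(6.81 − 7.51) = 10^-0.70 = 0.1995.
(a) Fraction as HOCl = 1 / (1 + 0.1995) = 0.8337.

(b) Volume: 4,670 US gal × 3.785 L/gal = 17,676 L.
(b) CYA to add: (47 − 5) = 42 mg/L × 17,676 L = 742.4 g cyanuric acid.
(b) At 97% purity: 742.4 / 0.97 = 765.4 g product.

(a) 83.4%; (b) 765 g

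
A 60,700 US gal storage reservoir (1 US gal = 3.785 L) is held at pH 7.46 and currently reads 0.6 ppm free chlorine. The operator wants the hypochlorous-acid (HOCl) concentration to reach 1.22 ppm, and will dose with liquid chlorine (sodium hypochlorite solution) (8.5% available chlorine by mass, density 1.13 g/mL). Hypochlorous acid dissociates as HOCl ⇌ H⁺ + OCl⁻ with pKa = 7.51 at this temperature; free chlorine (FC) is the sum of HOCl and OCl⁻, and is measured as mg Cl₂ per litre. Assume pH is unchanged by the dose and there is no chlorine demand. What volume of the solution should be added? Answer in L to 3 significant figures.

4.08 L

Volume: 60,700 US gal × 3.785 L/gal = 229,750 L.
[OCl⁻]/[HOCl] = 10^(pH − pKa) = 10^(7.46 − 7.51) = 0.8913; fraction as HOCl = 1/(1 + 0.8913) = 0.5288.
Free chlorine required for 1.22 ppm HOCl: 1.22 / 0.5288 = 2.307 ppm.
FC to add: 2.307 − 0.6 = 1.707 mg/L as Cl₂.
Cl₂ equivalent: 1.707 mg/L × 229,750 L = 392.3 g.
Product at 8.5% available Cl: 392.3 / 0.085 = 4615 g.
Volume: 4615 g ÷ 1.13 g/mL = 4084 mL.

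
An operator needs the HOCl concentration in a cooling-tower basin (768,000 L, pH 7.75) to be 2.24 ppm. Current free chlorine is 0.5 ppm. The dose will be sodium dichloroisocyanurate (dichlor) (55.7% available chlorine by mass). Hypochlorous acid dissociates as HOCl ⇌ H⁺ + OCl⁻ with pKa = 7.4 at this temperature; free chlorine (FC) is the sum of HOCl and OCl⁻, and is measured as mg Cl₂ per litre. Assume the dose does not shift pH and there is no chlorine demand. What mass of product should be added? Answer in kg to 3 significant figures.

[OCl⁻]/[HOCl] = 10^(pH − pKa) = 10^(7.75 − 7.4) = 2.239; fraction as HOCl = 1/(1 + 2.239) = 0.3088.
Free chlorine required for 2.24 ppm HOCl: 2.24 / 0.3088 = 7.255 ppm.
FC to add: 7.255 − 0.5 = 6.755 mg/L as Cl₂.
Cl₂ equivalent: 6.755 mg/L × 768,000 L = 5188 g.
Product at 55.7% available Cl: 5188 / 0.557 = 9314 g.

9.31 kg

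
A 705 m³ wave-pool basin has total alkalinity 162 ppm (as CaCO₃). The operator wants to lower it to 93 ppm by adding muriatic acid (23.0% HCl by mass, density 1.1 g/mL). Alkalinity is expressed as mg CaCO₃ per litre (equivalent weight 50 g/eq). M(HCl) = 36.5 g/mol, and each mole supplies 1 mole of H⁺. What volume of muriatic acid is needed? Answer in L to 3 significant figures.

140 L

Volume: 705 m³ = 705,000 L.
Alkalinity to neutralize: (162 − 93) = 69 mg/L as CaCO₃ × 705,000 L = 48,640 g as CaCO₃.
Equivalents of H⁺ required: 48,640 ÷ 50 g/eq = 972.9 eq = 972.9 mol HCl.
Mass of HCl: 972.9 × 36.5 = 35,510 g.
Mass of 23.0% solution: 35,510 / 0.23 = 154,400 g.
Volume: 154,400 g ÷ 1.1 g/mL = 140,400 mL.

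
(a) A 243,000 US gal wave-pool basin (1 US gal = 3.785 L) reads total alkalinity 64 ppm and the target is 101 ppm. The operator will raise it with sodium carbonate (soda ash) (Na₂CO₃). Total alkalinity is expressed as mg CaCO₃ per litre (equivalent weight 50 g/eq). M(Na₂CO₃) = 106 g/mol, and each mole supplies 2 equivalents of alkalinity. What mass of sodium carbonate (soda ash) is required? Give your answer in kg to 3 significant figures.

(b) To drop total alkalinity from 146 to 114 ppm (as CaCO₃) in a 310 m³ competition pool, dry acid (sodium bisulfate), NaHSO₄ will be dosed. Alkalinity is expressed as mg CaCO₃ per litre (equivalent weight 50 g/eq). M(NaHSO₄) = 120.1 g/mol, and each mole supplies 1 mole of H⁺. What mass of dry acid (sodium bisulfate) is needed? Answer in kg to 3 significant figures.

(a) Volume: 243,000 US gal × 3.785 L/gal = 919,755 L.
(a) Alkalinity to add: (101 − 64) = 37 mg/L as CaCO₃ × 919,755 L = 34,030 g as CaCO₃.
(a) Equivalents: 34,030 g ÷ 50 g/eq = 680.6 eq.
(a) Each mole of Na₂CO₃ supplies 2 eq, so 680.6 / 2 = 340.3 mol.
(a) Mass: 340.3 mol × 106 g/mol = 36,070 g.

(b) Volume: 310 m³ = 310,000 L.
(b) Alkalinity to neutralize: (146 − 114) = 32 mg/L as CaCO₃ × 310,000 L = 9920 g as CaCO₃.
(b) Equivalents of H⁺ required: 9920 ÷ 50 g/eq = 198.4 eq = 198.4 mol NaHSO₄.
(b) Mass of NaHSO₄: 198.4 × 120.1 = 23,830 g.

(a) 36.1 kg; (b) 23.8 kg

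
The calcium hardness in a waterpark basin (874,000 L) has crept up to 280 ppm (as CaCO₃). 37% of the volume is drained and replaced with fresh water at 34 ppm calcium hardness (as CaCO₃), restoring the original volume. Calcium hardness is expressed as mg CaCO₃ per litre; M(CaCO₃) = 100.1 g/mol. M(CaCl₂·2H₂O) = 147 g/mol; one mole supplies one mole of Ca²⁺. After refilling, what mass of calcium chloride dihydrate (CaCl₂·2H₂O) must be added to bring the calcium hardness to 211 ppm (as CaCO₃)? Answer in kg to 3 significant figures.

28.3 kg

After draining 37% and refilling: 280 × 0.63 + 34 × 0.37 = 188.98 ppm.
Deficit to target: 211 − 188.98 = 22.02 mg/L.
As CaCO₃: 22.02 mg/L × 874,000 L = 19,250 g; ÷ 100.1 = 192.3 mol Ca²⁺.
Mass: 192.3 × 147 = 28,260 g.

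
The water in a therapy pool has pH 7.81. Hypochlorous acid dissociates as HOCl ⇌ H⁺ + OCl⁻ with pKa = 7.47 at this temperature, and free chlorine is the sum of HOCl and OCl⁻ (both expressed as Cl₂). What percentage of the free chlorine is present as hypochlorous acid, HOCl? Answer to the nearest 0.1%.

[OCl⁻]/[HOCl] = 10^(pH − pKa) = 10^(7.81 − 7.47) = 10^0.34 = 2.188.
Fraction as HOCl = 1 / (1 + 2.188) = 0.3137.

31.4%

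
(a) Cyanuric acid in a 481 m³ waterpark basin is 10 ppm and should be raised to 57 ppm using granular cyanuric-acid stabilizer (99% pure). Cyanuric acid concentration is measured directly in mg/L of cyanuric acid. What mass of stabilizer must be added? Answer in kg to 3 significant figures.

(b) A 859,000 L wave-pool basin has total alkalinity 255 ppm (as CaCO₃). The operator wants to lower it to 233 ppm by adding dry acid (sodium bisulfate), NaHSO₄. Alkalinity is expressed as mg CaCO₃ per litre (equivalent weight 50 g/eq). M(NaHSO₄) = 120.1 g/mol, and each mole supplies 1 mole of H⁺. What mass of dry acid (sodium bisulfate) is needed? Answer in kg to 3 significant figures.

(a) 22.8 kg; (b) 45.4 kg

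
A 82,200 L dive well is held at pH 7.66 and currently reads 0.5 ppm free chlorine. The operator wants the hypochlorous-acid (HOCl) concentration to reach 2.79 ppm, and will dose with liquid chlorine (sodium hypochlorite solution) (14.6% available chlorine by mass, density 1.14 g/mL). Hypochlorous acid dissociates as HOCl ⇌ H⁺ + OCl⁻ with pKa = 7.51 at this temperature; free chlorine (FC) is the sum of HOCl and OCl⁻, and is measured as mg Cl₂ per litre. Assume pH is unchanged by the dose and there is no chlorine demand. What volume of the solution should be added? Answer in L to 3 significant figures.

[OCl⁻]/[HOCl] = 10^(pH − pKa) = 10^(7.66 − 7.51) = 1.413; fraction as HOCl = 1/(1 + 1.413) = 0.4145.
Free chlorine required for 2.79 ppm HOCl: 2.79 / 0.4145 = 6.731 ppm.
FC to add: 6.731 − 0.5 = 6.231 mg/L as Cl₂.
Cl₂ equivalent: 6.231 mg/L × 82,200 L = 512.2 g.
Product at 14.6% available Cl: 512.2 / 0.146 = 3508 g.
Volume: 3508 g ÷ 1.14 g/mL = 3077 mL.

3.08 L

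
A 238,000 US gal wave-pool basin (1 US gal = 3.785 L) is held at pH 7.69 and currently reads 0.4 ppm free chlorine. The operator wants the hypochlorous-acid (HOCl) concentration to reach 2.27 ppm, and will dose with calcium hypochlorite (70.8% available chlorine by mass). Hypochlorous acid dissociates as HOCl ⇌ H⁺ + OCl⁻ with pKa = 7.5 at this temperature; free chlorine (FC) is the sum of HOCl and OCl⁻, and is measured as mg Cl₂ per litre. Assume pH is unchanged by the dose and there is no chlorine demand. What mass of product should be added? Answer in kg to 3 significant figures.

6.85 kg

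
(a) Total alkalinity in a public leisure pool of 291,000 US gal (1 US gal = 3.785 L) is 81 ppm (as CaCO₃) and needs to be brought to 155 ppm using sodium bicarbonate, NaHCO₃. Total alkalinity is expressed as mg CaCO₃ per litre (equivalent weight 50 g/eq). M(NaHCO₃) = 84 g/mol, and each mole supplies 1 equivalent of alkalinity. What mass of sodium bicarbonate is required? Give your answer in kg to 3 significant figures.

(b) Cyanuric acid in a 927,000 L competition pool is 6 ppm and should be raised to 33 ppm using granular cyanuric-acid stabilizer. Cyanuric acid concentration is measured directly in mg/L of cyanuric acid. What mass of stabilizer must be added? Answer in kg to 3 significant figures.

(a) Volume: 291,000 US gal × 3.785 L/gal = 1,101,435 L.
(a) Alkalinity to add: (155 − 81) = 74 mg/L as CaCO₃ × 1,101,435 L = 81,510 g as CaCO₃.
(a) Equivalents: 81,510 g ÷ 50 g/eq = 1630 eq.
(a) NaHCO₃ supplies 1 eq per mole → 1630 mol.
(a) Mass: 1630 mol × 84 g/mol = 136,900 g.

(b) CYA to add: (33 − 6) = 27 mg/L × 927,000 L = 25,030 g cyanuric acid.

(a) 137 kg; (b) 25.0 kg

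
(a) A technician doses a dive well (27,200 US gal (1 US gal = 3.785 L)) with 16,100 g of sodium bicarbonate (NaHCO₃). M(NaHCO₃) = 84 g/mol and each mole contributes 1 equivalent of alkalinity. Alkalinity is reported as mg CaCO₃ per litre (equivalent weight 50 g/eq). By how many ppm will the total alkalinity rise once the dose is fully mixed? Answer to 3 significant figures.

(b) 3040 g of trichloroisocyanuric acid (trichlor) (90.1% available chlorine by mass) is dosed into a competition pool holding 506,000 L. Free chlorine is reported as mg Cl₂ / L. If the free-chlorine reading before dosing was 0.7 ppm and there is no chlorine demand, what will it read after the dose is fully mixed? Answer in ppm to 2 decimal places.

(a) Volume: 27,200 US gal × 3.785 L/gal = 102,952 L.
(a) Moles of NaHCO₃: 16,100 g ÷ 84 g/mol = 191.7 mol → 191.7 eq of alkalinity.
(a) As CaCO₃: 191.7 eq × 50 g/eq = 9583 g.
(a) Rise: 9583 g / 102,952 L × 1000 = 93.09 mg/L.

(b) Available chlorine delivered: 3040 g × 0.901 = 2739 g as Cl₂.
(b) Concentration rise: 2739 g / 506,000 L = 5.413 mg/L = 5.41 ppm.
(b) Final FC: 0.7 + 5.41 = 6.11 ppm.

(a) 93.1 ppm; (b) 6.11 ppm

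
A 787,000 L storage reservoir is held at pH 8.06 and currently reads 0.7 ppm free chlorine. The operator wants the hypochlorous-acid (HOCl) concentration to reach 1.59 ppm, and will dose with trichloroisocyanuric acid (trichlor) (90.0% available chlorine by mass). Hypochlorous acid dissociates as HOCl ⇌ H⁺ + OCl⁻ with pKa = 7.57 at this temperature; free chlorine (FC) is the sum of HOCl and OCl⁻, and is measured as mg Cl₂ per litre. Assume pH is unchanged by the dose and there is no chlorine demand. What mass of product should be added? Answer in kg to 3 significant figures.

[OCl⁻]/[HOCl] = 10^(pH − pKa) = 10^(8.06 − 7.57) = 3.09; fraction as HOCl = 1/(1 + 3.09) = 0.2445.
Free chlorine required for 1.59 ppm HOCl: 1.59 / 0.2445 = 6.504 ppm.
FC to add: 6.504 − 0.7 = 5.804 mg/L as Cl₂.
Cl₂ equivalent: 5.804 mg/L × 787,000 L = 4567 g.
Product at 90.0% available Cl: 4567 / 0.9 = 5075 g.

5.07 kg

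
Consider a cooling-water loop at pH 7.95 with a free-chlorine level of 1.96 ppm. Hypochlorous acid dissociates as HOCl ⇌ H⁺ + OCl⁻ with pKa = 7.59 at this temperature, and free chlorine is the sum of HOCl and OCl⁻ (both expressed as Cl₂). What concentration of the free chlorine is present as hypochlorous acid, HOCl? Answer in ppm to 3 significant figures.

[OCl⁻]/[HOCl] = 10^(pH − pKa) = 10^(7.95 − 7.59) = 10^0.36 = 2.291.
Fraction as HOCl = 1 / (1 + 2.291) = 0.3039.
HOCl = 0.3039 × 1.96 ppm = 0.5956 ppm.

0.596 ppm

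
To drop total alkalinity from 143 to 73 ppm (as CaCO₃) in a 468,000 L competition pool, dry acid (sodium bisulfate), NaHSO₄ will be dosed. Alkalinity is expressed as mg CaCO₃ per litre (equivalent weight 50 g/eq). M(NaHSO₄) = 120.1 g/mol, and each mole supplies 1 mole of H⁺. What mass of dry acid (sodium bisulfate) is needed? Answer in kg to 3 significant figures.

Alkalinity to neutralize: (143 − 73) = 70 mg/L as CaCO₃ × 468,000 L = 32,760 g as CaCO₃.
Equivalents of H⁺ required: 32,760 ÷ 50 g/eq = 655.2 eq = 655.2 mol NaHSO₄.
Mass of NaHSO₄: 655.2 × 120.1 = 78,690 g.

78.7 kg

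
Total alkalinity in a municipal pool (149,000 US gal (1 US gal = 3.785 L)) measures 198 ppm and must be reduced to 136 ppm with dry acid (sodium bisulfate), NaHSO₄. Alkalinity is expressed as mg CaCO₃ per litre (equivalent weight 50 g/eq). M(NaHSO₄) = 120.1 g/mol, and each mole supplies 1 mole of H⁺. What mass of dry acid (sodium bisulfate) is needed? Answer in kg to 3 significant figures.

Volume: 149,000 US gal × 3.785 L/gal = 563,965 L.
Alkalinity to neutralize: (198 − 136) = 62 mg/L as CaCO₃ × 563,965 L = 34,970 g as CaCO₃.
Equivalents of H⁺ required: 34,970 ÷ 50 g/eq = 699.3 eq = 699.3 mol NaHSO₄.
Mass of NaHSO₄: 699.3 × 120.1 = 83,990 g.

84.0 kg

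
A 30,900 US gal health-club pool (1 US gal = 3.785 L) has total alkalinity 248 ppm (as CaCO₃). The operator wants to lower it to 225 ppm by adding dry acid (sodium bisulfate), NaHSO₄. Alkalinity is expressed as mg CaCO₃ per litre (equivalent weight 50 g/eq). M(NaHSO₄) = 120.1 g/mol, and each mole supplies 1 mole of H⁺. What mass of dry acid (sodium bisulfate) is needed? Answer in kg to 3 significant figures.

Volume: 30,900 US gal × 3.785 L/gal = 116,956 L.
Alkalinity to neutralize: (248 − 225) = 23 mg/L as CaCO₃ × 116,956 L = 2690 g as CaCO₃.
Equivalents of H⁺ required: 2690 ÷ 50 g/eq = 53.8 eq = 53.8 mol NaHSO₄.
Mass of NaHSO₄: 53.8 × 120.1 = 6461 g.

6.46 kg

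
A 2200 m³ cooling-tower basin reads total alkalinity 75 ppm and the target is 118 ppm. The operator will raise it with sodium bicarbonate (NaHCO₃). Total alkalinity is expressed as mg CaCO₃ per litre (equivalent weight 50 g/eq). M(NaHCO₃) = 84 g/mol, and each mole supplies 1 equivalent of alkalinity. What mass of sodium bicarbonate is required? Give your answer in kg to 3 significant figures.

159 kg

Volume: 2200 m³ = 2,200,000 L.
Alkalinity to add: (118 − 75) = 43 mg/L as CaCO₃ × 2,200,000 L = 94,600 g as CaCO₃.
Equivalents: 94,600 g ÷ 50 g/eq = 1892 eq.
NaHCO₃ supplies 1 eq per mole → 1892 mol.
Mass: 1892 mol × 84 g/mol = 158,900 g.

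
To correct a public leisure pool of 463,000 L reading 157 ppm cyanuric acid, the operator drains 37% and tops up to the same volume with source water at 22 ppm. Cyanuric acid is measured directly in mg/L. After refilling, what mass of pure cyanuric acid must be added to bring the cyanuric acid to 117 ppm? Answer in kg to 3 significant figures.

4.61 kg

After draining 37% and refilling: 157 × 0.63 + 22 × 0.37 = 107.05 ppm.
Deficit to target: 117 − 107.05 = 9.95 mg/L.
Mass: 9.95 mg/L × 463,000 L = 4607 g cyanuric acid.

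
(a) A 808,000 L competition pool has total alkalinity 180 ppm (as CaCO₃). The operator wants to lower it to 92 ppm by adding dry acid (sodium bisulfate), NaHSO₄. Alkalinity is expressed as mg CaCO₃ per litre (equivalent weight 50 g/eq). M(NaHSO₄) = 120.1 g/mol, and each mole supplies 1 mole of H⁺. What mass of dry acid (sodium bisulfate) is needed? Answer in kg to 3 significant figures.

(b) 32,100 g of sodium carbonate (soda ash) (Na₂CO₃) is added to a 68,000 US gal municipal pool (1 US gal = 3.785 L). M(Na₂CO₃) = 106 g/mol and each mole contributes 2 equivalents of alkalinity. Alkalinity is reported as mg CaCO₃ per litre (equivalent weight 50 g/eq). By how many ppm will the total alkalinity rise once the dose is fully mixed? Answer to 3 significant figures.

(a) 171 kg; (b) 118 ppm

(a) Alkalinity to neutralize: (180 − 92) = 88 mg/L as CaCO₃ × 808,000 L = 71,100 g as CaCO₃.
(a) Equivalents of H⁺ required: 71,100 ÷ 50 g/eq = 1422 eq = 1422 mol NaHSO₄.
(a) Mass of NaHSO₄: 1422 × 120.1 = 170,800 g.

(b) Volume: 68,000 US gal × 3.785 L/gal = 257,380 L.
(b) Moles of Na₂CO₃: 32,100 g ÷ 106 g/mol = 302.8 mol → 605.7 eq of alkalinity.
(b) As CaCO₃: 605.7 eq × 50 g/eq = 30,280 g.
(b) Rise: 30,280 g / 257,380 L × 1000 = 117.7 mg/L.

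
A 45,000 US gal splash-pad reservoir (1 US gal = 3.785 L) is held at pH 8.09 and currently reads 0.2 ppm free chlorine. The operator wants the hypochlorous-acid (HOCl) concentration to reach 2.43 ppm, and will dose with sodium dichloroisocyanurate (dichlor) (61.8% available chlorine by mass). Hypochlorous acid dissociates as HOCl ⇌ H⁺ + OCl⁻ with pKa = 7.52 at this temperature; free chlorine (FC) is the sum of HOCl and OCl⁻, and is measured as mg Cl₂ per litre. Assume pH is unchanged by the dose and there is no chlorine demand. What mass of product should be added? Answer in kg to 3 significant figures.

Volume: 45,000 US gal × 3.785 L/gal = 170,325 L.
[OCl⁻]/[HOCl] = 10^(pH − pKa) = 10^(8.09 − 7.52) = 3.715; fraction as HOCl = 1/(1 + 3.715) = 0.2121.
Free chlorine required for 2.43 ppm HOCl: 2.43 / 0.2121 = 11.46 ppm.
FC to add: 11.46 − 0.2 = 11.26 mg/L as Cl₂.
Cl₂ equivalent: 11.26 mg/L × 170,325 L = 1918 g.
Product at 61.8% available Cl: 1918 / 0.618 = 3103 g.

3.10 kg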